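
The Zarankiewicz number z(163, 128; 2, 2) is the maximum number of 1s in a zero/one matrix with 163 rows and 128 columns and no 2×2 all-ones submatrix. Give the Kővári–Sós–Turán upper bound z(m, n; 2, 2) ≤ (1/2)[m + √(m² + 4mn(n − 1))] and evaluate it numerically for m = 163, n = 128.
z(163, 128; 2, 2) ≤ (1/2)[163 + √(163² + 4·163·128·127)] = (1/2)[163 + √10625481] = 1711.3375

Kővári–Sós–Turán: let r_1, ..., r_163 be the row sums and z = Σ r_i the total number of 1s. Each pair of columns can share at most one row with both entries 1 (else a 2×2 all-ones block appears), so Σ_i C(r_i, 2) ≤ C(128, 2) = 8128. By convexity Σ_i C(r_i, 2) ≥ 163·C(z/163, 2) = z(z − 163)/(2·163), giving z² − 163z − 163·128·127 ≤ 0 and hence z ≤ (1/2)[163 + √(26569 + 4·2649728)] = (1/2)[163 + √10625481] ≈ (1/2)(163 + 3259.675) = 1711.3375.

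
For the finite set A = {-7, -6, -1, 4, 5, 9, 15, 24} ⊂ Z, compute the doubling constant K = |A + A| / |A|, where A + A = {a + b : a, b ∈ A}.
K = |A + A| / |A| = 28/8 = 7/2

Enumerate A + A = {a + b : a, b ∈ A}. With |A| = 8, there are |A|^2 = 64 ordered sum pairs; collecting distinct values, A + A = {-14, -13, -12, -8, -7, -3, -2, -1, 2, 3, 4, 8, 9, 10, 13, 14, 17, 18, 19, 20, 23, 24, 28, 29, 30, 33, 39, 48}, so |A + A| = 28. Thus K = 28/8 = 7/2. For comparison, the minimum possible |A + A| over all 8-element sets is 2·8 − 1 = 15 (so min K = 15/8), attained only by arithmetic progressions.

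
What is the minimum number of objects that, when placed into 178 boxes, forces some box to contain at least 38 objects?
n = (38 − 1)·178 + 1 = 6587

By the generalised pigeonhole principle, to guarantee some box contains ≥ r objects we need more than (r − 1) · k objects total. Threshold: n = (r − 1) · k + 1. With r = 38 and k = 178: n = 37 · 178 + 1 = 6586 + 1 = 6587. For n = 6586 = 37 · 178, we can put exactly 37 objects in every box, avoiding 38 in any single one — so 6587 is tight.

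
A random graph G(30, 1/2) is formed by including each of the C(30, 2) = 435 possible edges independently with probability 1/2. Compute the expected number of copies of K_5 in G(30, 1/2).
E[# K_5] = C(30, 5) · (1/2)^C(5, 2) = 142506 / 2^10 = 71253/512 ≈ 139.166016

For each 5-subset S of vertices (there are C(30, 5) = 142506 such S), let X_S = 1 if S induces a K_5 (all C(5, 2) = 10 edges present). Then P(X_S = 1) = (1/2)^10 = 1/1024. By linearity of expectation, E[# K_5] = C(30, 5) · (1/2)^10 = 142506 / 1024 = 71253/512 ≈ 139.166016.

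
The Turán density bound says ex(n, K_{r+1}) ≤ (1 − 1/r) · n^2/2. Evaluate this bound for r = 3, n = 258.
Turán density bound = (2/3) · 258^2/2 = 22188

Turán's theorem: ex(n, K_{r+1}) is achieved by the complete r-partite Turán graph T(n, r) with parts as balanced as possible, and is at most (1 − 1/r) · n^2/2. For r = 3, n = 258: the density bound is (2/3) · 66564/2 = 22188. Since 3 ∣ 258, the Turán graph T(258, 3) has parts of equal size 86, and its edge count e(T(258, 3)) = 22188 attains the density bound exactly.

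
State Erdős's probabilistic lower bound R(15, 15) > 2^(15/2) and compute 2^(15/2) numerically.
2^(15/2) = 181.0193; so R(15, 15) > 181.0193

Colour each edge of K_n uniformly at random with red/blue. The expected number of monochromatic K_15 is C(n, 15) · 2 · 2^(−C(15,2)). If C(n, 15) · 2^(1 − C(15,2)) < 1, then with positive probability no monochromatic K_15 exists, so R(15, 15) > n. The standard estimate C(n, 15) ≤ n^15/15! shows this inequality holds whenever n ≤ 2^(15/2) (since 15! · 2^(C(15,2) − 1) > 2^(15^2/2) ≥ n^15). Hence R(15, 15) > 2^(15/2) = 181.0193.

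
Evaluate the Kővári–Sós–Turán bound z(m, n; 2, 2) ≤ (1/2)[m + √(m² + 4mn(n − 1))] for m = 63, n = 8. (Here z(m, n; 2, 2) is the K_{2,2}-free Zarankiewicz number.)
z(63, 8; 2, 2) ≤ (1/2)[63 + √(63² + 4·63·8·7)] = (1/2)[63 + √18081] = 98.7328

Kővári–Sós–Turán: let r_1, ..., r_63 be the row sums and z = Σ r_i the total number of 1s. Each pair of columns can share at most one row with both entries 1 (else a 2×2 all-ones block appears), so Σ_i C(r_i, 2) ≤ C(8, 2) = 28. By convexity Σ_i C(r_i, 2) ≥ 63·C(z/63, 2) = z(z − 63)/(2·63), giving z² − 63z − 63·8·7 ≤ 0 and hence z ≤ (1/2)[63 + √(3969 + 4·3528)] = (1/2)[63 + √18081] ≈ (1/2)(63 + 134.4656) = 98.7328.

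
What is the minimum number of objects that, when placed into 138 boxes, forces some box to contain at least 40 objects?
n = (40 − 1)·138 + 1 = 5383

By the generalised pigeonhole principle, to guarantee some box contains ≥ r objects we need more than (r − 1) · k objects total. Threshold: n = (r − 1) · k + 1. With r = 40 and k = 138: n = 39 · 138 + 1 = 5382 + 1 = 5383. For n = 5382 = 39 · 138, we can put exactly 39 objects in every box, avoiding 40 in any single one — so 5383 is tight.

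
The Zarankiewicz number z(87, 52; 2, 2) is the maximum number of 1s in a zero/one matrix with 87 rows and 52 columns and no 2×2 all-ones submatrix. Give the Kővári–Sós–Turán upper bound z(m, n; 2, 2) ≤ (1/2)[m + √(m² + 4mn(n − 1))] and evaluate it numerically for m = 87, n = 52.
z(87, 52; 2, 2) ≤ (1/2)[87 + √(87² + 4·87·52·51)] = (1/2)[87 + √930465] = 525.8031

Kővári–Sós–Turán: let r_1, ..., r_87 be the row sums and z = Σ r_i the total number of 1s. Each pair of columns can share at most one row with both entries 1 (else a 2×2 all-ones block appears), so Σ_i C(r_i, 2) ≤ C(52, 2) = 1326. By convexity Σ_i C(r_i, 2) ≥ 87·C(z/87, 2) = z(z − 87)/(2·87), giving z² − 87z − 87·52·51 ≤ 0 and hence z ≤ (1/2)[87 + √(7569 + 4·230724)] = (1/2)[87 + √930465] ≈ (1/2)(87 + 964.6061) = 525.8031.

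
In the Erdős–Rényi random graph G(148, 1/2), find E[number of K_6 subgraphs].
E[# K_6] = C(148, 6) · (1/2)^C(6, 2) = 13172431272 / 2^15 = 1646553909/4096 ≈ 401990.700439

For each 6-subset S of vertices (there are C(148, 6) = 13172431272 such S), let X_S = 1 if S induces a K_6 (all C(6, 2) = 15 edges present). Then P(X_S = 1) = (1/2)^15 = 1/32768. By linearity of expectation, E[# K_6] = C(148, 6) · (1/2)^15 = 13172431272 / 32768 = 1646553909/4096 ≈ 401990.700439.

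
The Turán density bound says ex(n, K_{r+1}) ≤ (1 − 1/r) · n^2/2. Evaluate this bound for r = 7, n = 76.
Turán density bound = (6/7) · 76^2/2 = 17328/7 ≈ 2475.4286

Turán's theorem: ex(n, K_{r+1}) is achieved by the complete r-partite Turán graph T(n, r) with parts as balanced as possible, and is at most (1 − 1/r) · n^2/2. For r = 7, n = 76: the density bound is (6/7) · 5776/2 = 17328/7 ≈ 2475.4286. The integer-valued extremum is e(T(76, 7)) = 2475, which is strictly less than the density bound 17328/7 since 7 ∤ 76 (the parts of T(76, 7) cannot all be equal).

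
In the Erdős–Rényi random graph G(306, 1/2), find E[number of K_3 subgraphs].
E[# K_3] = C(306, 3) · (1/2)^C(3, 2) = 4728720 / 2^3 = 591090

For each 3-subset S of vertices (there are C(306, 3) = 4728720 such S), let X_S = 1 if S induces a K_3 (all C(3, 2) = 3 edges present). Then P(X_S = 1) = (1/2)^3 = 1/8. By linearity of expectation, E[# K_3] = C(306, 3) · (1/2)^3 = 4728720 / 8 = 591090.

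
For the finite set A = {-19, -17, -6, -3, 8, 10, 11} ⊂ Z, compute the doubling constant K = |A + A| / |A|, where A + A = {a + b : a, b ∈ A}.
K = |A + A| / |A| = 24/7

Enumerate A + A = {a + b : a, b ∈ A}. With |A| = 7, there are |A|^2 = 49 ordered sum pairs; collecting distinct values, A + A = {-38, -36, -34, -25, -23, -22, -20, -12, -11, -9, -8, -7, -6, 2, 4, 5, 7, 8, 16, 18, 19, 20, 21, 22}, so |A + A| = 24. Thus K = 24/7. For comparison, the minimum possible |A + A| over all 7-element sets is 2·7 − 1 = 13 (so min K = 13/7), attained only by arithmetic progressions.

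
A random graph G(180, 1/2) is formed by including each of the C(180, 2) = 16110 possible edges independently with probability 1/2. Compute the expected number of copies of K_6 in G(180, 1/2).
E[# K_6] = C(180, 6) · (1/2)^C(6, 2) = 43424719800 / 2^15 = 5428089975/4096 ≈ 1325217.279053

For each 6-subset S of vertices (there are C(180, 6) = 43424719800 such S), let X_S = 1 if S induces a K_6 (all C(6, 2) = 15 edges present). Then P(X_S = 1) = (1/2)^15 = 1/32768. By linearity of expectation, E[# K_6] = C(180, 6) · (1/2)^15 = 43424719800 / 32768 = 5428089975/4096 ≈ 1325217.279053.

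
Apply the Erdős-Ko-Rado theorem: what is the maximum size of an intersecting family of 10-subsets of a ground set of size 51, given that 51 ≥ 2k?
max |F| = C(50, 9) = 2505433700

Erdős-Ko-Rado (1961): when n ≥ 2k, max |F| = C(n−1, k−1). The bound is attained by the star {A : i ∈ A} for any fixed i ∈ [n]. Here C(51−1, 10−1) = C(50, 9) = 2505433700.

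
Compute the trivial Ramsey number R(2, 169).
R(2, 169) = 169

R(2, k) = k for all k ≥ 2: in a 2-colouring of K_k, either some edge is red (a red K_2) or all edges are blue (a blue K_k). And K_{168} coloured all-blue has no blue K_169, so R(2, 169) > 168. Hence R(2, 169) = 169.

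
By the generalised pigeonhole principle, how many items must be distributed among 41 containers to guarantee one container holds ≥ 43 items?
n = (43 − 1)·41 + 1 = 1723

By the generalised pigeonhole principle, to guarantee some box contains ≥ r objects we need more than (r − 1) · k objects total. Threshold: n = (r − 1) · k + 1. With r = 43 and k = 41: n = 42 · 41 + 1 = 1722 + 1 = 1723. For n = 1722 = 42 · 41, we can put exactly 42 objects in every box, avoiding 43 in any single one — so 1723 is tight.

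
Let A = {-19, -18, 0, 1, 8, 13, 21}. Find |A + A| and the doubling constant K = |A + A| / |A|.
K = |A + A| / |A| = 25/7

Enumerate A + A = {a + b : a, b ∈ A}. With |A| = 7, there are |A|^2 = 49 ordered sum pairs; collecting distinct values, A + A = {-38, -37, -36, -19, -18, -17, -11, -10, -6, -5, 0, 1, 2, 3, 8, 9, 13, 14, 16, 21, 22, 26, 29, 34, 42}, so |A + A| = 25. Thus K = 25/7. For comparison, the minimum possible |A + A| over all 7-element sets is 2·7 − 1 = 13 (so min K = 13/7), attained only by arithmetic progressions.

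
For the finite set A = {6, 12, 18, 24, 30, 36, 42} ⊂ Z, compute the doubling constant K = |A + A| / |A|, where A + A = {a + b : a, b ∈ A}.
K = |A + A| / |A| = 13/7

Enumerate A + A = {a + b : a, b ∈ A}. With |A| = 7, there are |A|^2 = 49 ordered sum pairs; collecting distinct values, A + A = {12, 18, 24, 30, 36, 42, 48, 54, 60, 66, 72, 78, 84}, so |A + A| = 13. Thus K = 13/7. Here |A + A| = 2|A| − 1 = 13, the minimum possible — so K = 13/7 is minimal, which holds iff A is an arithmetic progression.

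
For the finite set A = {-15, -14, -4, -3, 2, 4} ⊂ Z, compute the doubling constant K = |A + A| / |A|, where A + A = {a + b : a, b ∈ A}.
K = |A + A| / |A| = 20/6 = 10/3

Enumerate A + A = {a + b : a, b ∈ A}. With |A| = 6, there are |A|^2 = 36 ordered sum pairs; collecting distinct values, A + A = {-30, -29, -28, -19, -18, -17, -13, -12, -11, -10, -8, -7, -6, -2, -1, 0, 1, 4, 6, 8}, so |A + A| = 20. Thus K = 20/6 = 10/3. For comparison, the minimum possible |A + A| over all 6-element sets is 2·6 − 1 = 11 (so min K = 11/6), attained only by arithmetic progressions.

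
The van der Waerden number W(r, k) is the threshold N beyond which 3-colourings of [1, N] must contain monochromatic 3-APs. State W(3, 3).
W(3, 3) = 27

W(3, 3) = 27. The lower bound W(3, 3) > 26 comes from an explicit good 3-colouring of [1, 26]; the upper bound W(3, 3) ≤ 27 was verified by exhaustive search over 3-colourings of [1, 27].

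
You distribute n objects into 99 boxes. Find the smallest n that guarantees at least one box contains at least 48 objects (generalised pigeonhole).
n = (48 − 1)·99 + 1 = 4654

By the generalised pigeonhole principle, to guarantee some box contains ≥ r objects we need more than (r − 1) · k objects total. Threshold: n = (r − 1) · k + 1. With r = 48 and k = 99: n = 47 · 99 + 1 = 4653 + 1 = 4654. For n = 4653 = 47 · 99, we can put exactly 47 objects in every box, avoiding 48 in any single one — so 4654 is tight.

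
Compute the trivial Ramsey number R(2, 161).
R(2, 161) = 161

R(2, k) = k for all k ≥ 2: in a 2-colouring of K_k, either some edge is red (a red K_2) or all edges are blue (a blue K_k). And K_{160} coloured all-blue has no blue K_161, so R(2, 161) > 160. Hence R(2, 161) = 161.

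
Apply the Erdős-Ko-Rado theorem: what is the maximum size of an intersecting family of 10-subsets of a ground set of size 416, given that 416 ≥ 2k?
max |F| = C(415, 9) = 922011274194545755

Erdős-Ko-Rado (1961): when n ≥ 2k, max |F| = C(n−1, k−1). The bound is attained by the star {A : i ∈ A} for any fixed i ∈ [n]. Here C(416−1, 10−1) = C(415, 9) = 922011274194545755.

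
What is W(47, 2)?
W(47, 2) = 47 + 1 = 48

A 2-term AP is any pair of integers, so a monochromatic 2-AP exists iff some colour is used at least twice. With 47 colours, the colouring i ↦ i on {1, ..., 47} uses each colour once, avoiding any monochromatic pair, so W(47, 2) > 47. For {1, ..., 48}, pigeonhole forces two integers of the same colour, which form a monochromatic 2-AP. Hence W(47, 2) = 48.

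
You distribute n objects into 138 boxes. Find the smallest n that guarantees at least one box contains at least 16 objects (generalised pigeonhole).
n = (16 − 1)·138 + 1 = 2071

By the generalised pigeonhole principle, to guarantee some box contains ≥ r objects we need more than (r − 1) · k objects total. Threshold: n = (r − 1) · k + 1. With r = 16 and k = 138: n = 15 · 138 + 1 = 2070 + 1 = 2071. For n = 2070 = 15 · 138, we can put exactly 15 objects in every box, avoiding 16 in any single one — so 2071 is tight.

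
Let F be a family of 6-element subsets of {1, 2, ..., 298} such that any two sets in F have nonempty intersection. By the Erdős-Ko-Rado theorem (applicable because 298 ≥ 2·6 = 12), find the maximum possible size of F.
max |F| = C(297, 5) = 18616750614

Erdős-Ko-Rado (1961): when n ≥ 2k, max |F| = C(n−1, k−1). The bound is attained by the star {A : i ∈ A} for any fixed i ∈ [n]. Here C(298−1, 6−1) = C(297, 5) = 18616750614.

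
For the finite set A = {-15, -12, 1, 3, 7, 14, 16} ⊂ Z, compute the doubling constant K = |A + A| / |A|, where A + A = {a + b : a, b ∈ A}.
K = |A + A| / |A| = 25/7

Enumerate A + A = {a + b : a, b ∈ A}. With |A| = 7, there are |A|^2 = 49 ordered sum pairs; collecting distinct values, A + A = {-30, -27, -24, -14, -12, -11, -9, -8, -5, -1, 1, 2, 4, 6, 8, 10, 14, 15, 17, 19, 21, 23, 28, 30, 32}, so |A + A| = 25. Thus K = 25/7. For comparison, the minimum possible |A + A| over all 7-element sets is 2·7 − 1 = 13 (so min K = 13/7), attained only by arithmetic progressions.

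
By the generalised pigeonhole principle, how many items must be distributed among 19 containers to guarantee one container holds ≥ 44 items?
n = (44 − 1)·19 + 1 = 818

By the generalised pigeonhole principle, to guarantee some box contains ≥ r objects we need more than (r − 1) · k objects total. Threshold: n = (r − 1) · k + 1. With r = 44 and k = 19: n = 43 · 19 + 1 = 817 + 1 = 818. For n = 817 = 43 · 19, we can put exactly 43 objects in every box, avoiding 44 in any single one — so 818 is tight.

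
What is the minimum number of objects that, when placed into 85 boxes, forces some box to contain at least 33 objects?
n = (33 − 1)·85 + 1 = 2721

By the generalised pigeonhole principle, to guarantee some box contains ≥ r objects we need more than (r − 1) · k objects total. Threshold: n = (r − 1) · k + 1. With r = 33 and k = 85: n = 32 · 85 + 1 = 2720 + 1 = 2721. For n = 2720 = 32 · 85, we can put exactly 32 objects in every box, avoiding 33 in any single one — so 2721 is tight.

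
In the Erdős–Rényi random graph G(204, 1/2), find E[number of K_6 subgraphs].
E[# K_6] = C(204, 6) · (1/2)^C(6, 2) = 92944609660 / 2^15 = 23236152415/8192 ≈ 2836444.386597

For each 6-subset S of vertices (there are C(204, 6) = 92944609660 such S), let X_S = 1 if S induces a K_6 (all C(6, 2) = 15 edges present). Then P(X_S = 1) = (1/2)^15 = 1/32768. By linearity of expectation, E[# K_6] = C(204, 6) · (1/2)^15 = 92944609660 / 32768 = 23236152415/8192 ≈ 2836444.386597.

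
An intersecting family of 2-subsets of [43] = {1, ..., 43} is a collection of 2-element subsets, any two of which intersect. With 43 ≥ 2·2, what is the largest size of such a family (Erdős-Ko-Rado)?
max |F| = C(42, 1) = 42

Erdős-Ko-Rado (1961): when n ≥ 2k, max |F| = C(n−1, k−1). The bound is attained by the star {A : i ∈ A} for any fixed i ∈ [n]. Here C(43−1, 2−1) = C(42, 1) = 42.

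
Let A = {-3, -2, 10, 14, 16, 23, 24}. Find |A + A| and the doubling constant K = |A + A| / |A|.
K = |A + A| / |A| = 26/7

Enumerate A + A = {a + b : a, b ∈ A}. With |A| = 7, there are |A|^2 = 49 ordered sum pairs; collecting distinct values, A + A = {-6, -5, -4, 7, 8, 11, 12, 13, 14, 20, 21, 22, 24, 26, 28, 30, 32, 33, 34, 37, 38, 39, 40, 46, 47, 48}, so |A + A| = 26. Thus K = 26/7. For comparison, the minimum possible |A + A| over all 7-element sets is 2·7 − 1 = 13 (so min K = 13/7), attained only by arithmetic progressions.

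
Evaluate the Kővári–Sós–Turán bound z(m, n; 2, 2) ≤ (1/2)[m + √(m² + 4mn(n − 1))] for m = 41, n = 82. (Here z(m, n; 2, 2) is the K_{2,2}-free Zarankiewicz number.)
z(41, 82; 2, 2) ≤ (1/2)[41 + √(41² + 4·41·82·81)] = (1/2)[41 + √1090969] = 542.7473

Kővári–Sós–Turán: let r_1, ..., r_41 be the row sums and z = Σ r_i the total number of 1s. Each pair of columns can share at most one row with both entries 1 (else a 2×2 all-ones block appears), so Σ_i C(r_i, 2) ≤ C(82, 2) = 3321. By convexity Σ_i C(r_i, 2) ≥ 41·C(z/41, 2) = z(z − 41)/(2·41), giving z² − 41z − 41·82·81 ≤ 0 and hence z ≤ (1/2)[41 + √(1681 + 4·272322)] = (1/2)[41 + √1090969] ≈ (1/2)(41 + 1044.4946) = 542.7473.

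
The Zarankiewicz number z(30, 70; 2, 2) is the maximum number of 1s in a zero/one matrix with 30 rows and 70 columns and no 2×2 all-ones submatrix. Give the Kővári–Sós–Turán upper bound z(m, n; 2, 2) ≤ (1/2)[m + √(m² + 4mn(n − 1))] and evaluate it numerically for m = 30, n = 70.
z(30, 70; 2, 2) ≤ (1/2)[30 + √(30² + 4·30·70·69)] = (1/2)[30 + √580500] = 395.9528

Kővári–Sós–Turán: let r_1, ..., r_30 be the row sums and z = Σ r_i the total number of 1s. Each pair of columns can share at most one row with both entries 1 (else a 2×2 all-ones block appears), so Σ_i C(r_i, 2) ≤ C(70, 2) = 2415. By convexity Σ_i C(r_i, 2) ≥ 30·C(z/30, 2) = z(z − 30)/(2·30), giving z² − 30z − 30·70·69 ≤ 0 and hence z ≤ (1/2)[30 + √(900 + 4·144900)] = (1/2)[30 + √580500] ≈ (1/2)(30 + 761.9055) = 395.9528.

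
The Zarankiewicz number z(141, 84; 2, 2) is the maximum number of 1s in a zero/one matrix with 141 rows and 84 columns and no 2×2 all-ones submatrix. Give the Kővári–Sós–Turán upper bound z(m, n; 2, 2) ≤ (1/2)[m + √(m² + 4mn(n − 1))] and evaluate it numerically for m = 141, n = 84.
z(141, 84; 2, 2) ≤ (1/2)[141 + √(141² + 4·141·84·83)] = (1/2)[141 + √3952089] = 1064.4931

Kővári–Sós–Turán: let r_1, ..., r_141 be the row sums and z = Σ r_i the total number of 1s. Each pair of columns can share at most one row with both entries 1 (else a 2×2 all-ones block appears), so Σ_i C(r_i, 2) ≤ C(84, 2) = 3486. By convexity Σ_i C(r_i, 2) ≥ 141·C(z/141, 2) = z(z − 141)/(2·141), giving z² − 141z − 141·84·83 ≤ 0 and hence z ≤ (1/2)[141 + √(19881 + 4·983052)] = (1/2)[141 + √3952089] ≈ (1/2)(141 + 1987.9862) = 1064.4931.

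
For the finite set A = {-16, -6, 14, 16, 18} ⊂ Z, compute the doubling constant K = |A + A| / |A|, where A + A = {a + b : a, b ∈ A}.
K = |A + A| / |A| = 14/5

Enumerate A + A = {a + b : a, b ∈ A}. With |A| = 5, there are |A|^2 = 25 ordered sum pairs; collecting distinct values, A + A = {-32, -22, -12, -2, 0, 2, 8, 10, 12, 28, 30, 32, 34, 36}, so |A + A| = 14. Thus K = 14/5. For comparison, the minimum possible |A + A| over all 5-element sets is 2·5 − 1 = 9 (so min K = 9/5), attained only by arithmetic progressions.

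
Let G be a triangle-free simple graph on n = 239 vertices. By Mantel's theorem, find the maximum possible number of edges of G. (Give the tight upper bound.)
ex(239, K_3) = ⌊239^2/4⌋ = 14280

Mantel (1907): a triangle-free graph on n vertices has at most ⌊n^2/4⌋ edges, with equality for the complete bipartite graph K_{⌊n/2⌋, ⌈n/2⌉}. For n = 239: ⌊239^2/4⌋ = ⌊57121/4⌋ = 14280. The extremal graph is K_{119, 120}, which has 119·120 = 14280 edges.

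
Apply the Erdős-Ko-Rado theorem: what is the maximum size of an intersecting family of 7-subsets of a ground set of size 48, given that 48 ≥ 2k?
max |F| = C(47, 6) = 10737573

Erdős-Ko-Rado (1961): when n ≥ 2k, max |F| = C(n−1, k−1). The bound is attained by the star {A : i ∈ A} for any fixed i ∈ [n]. Here C(48−1, 7−1) = C(47, 6) = 10737573.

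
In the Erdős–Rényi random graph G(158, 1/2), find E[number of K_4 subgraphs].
E[# K_4] = C(158, 4) · (1/2)^C(4, 2) = 24992045 / 2^6 = 390500.703125

For each 4-subset S of vertices (there are C(158, 4) = 24992045 such S), let X_S = 1 if S induces a K_4 (all C(4, 2) = 6 edges present). Then P(X_S = 1) = (1/2)^6 = 1/64. By linearity of expectation, E[# K_4] = C(158, 4) · (1/2)^6 = 24992045 / 64 = 390500.703125.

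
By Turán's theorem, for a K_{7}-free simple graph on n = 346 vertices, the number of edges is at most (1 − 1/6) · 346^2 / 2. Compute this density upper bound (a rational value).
Turán density bound = (5/6) · 346^2/2 = 149645/3 ≈ 49881.6667

Turán's theorem: ex(n, K_{r+1}) is achieved by the complete r-partite Turán graph T(n, r) with parts as balanced as possible, and is at most (1 − 1/r) · n^2/2. For r = 6, n = 346: the density bound is (5/6) · 119716/2 = 149645/3 ≈ 49881.6667. The integer-valued extremum is e(T(346, 6)) = 49881, which is strictly less than the density bound 149645/3 since 6 ∤ 346 (the parts of T(346, 6) cannot all be equal).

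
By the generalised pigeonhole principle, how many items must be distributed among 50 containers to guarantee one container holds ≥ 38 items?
n = (38 − 1)·50 + 1 = 1851

By the generalised pigeonhole principle, to guarantee some box contains ≥ r objects we need more than (r − 1) · k objects total. Threshold: n = (r − 1) · k + 1. With r = 38 and k = 50: n = 37 · 50 + 1 = 1850 + 1 = 1851. For n = 1850 = 37 · 50, we can put exactly 37 objects in every box, avoiding 38 in any single one — so 1851 is tight.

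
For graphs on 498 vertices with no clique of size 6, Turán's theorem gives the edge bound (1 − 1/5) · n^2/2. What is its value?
Turán density bound = (4/5) · 498^2/2 = 496008/5 ≈ 99201.6

Turán's theorem: ex(n, K_{r+1}) is achieved by the complete r-partite Turán graph T(n, r) with parts as balanced as possible, and is at most (1 − 1/r) · n^2/2. For r = 5, n = 498: the density bound is (4/5) · 248004/2 = 496008/5 ≈ 99201.6. The integer-valued extremum is e(T(498, 5)) = 99201, which is strictly less than the density bound 496008/5 since 5 ∤ 498 (the parts of T(498, 5) cannot all be equal).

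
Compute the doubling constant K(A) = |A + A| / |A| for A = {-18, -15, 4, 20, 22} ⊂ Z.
K = |A + A| / |A| = 15/5 = 3

Enumerate A + A = {a + b : a, b ∈ A}. With |A| = 5, there are |A|^2 = 25 ordered sum pairs; collecting distinct values, A + A = {-36, -33, -30, -14, -11, 2, 4, 5, 7, 8, 24, 26, 40, 42, 44}, so |A + A| = 15. Thus K = 15/5 = 3. For comparison, the minimum possible |A + A| over all 5-element sets is 2·5 − 1 = 9 (so min K = 9/5), attained only by arithmetic progressions.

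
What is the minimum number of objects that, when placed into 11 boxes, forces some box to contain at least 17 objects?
n = (17 − 1)·11 + 1 = 177

By the generalised pigeonhole principle, to guarantee some box contains ≥ r objects we need more than (r − 1) · k objects total. Threshold: n = (r − 1) · k + 1. With r = 17 and k = 11: n = 16 · 11 + 1 = 176 + 1 = 177. For n = 176 = 16 · 11, we can put exactly 16 objects in every box, avoiding 17 in any single one — so 177 is tight.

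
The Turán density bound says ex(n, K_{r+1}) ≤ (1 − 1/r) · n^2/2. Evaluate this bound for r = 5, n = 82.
Turán density bound = (4/5) · 82^2/2 = 13448/5 ≈ 2689.6

Turán's theorem: ex(n, K_{r+1}) is achieved by the complete r-partite Turán graph T(n, r) with parts as balanced as possible, and is at most (1 − 1/r) · n^2/2. For r = 5, n = 82: the density bound is (4/5) · 6724/2 = 13448/5 ≈ 2689.6. The integer-valued extremum is e(T(82, 5)) = 2689, which is strictly less than the density bound 13448/5 since 5 ∤ 82 (the parts of T(82, 5) cannot all be equal).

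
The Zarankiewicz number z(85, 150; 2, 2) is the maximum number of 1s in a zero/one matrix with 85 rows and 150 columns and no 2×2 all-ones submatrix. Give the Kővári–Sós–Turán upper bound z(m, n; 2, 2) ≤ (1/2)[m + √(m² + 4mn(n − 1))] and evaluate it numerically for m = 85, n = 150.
z(85, 150; 2, 2) ≤ (1/2)[85 + √(85² + 4·85·150·149)] = (1/2)[85 + √7606225] = 1421.4693

Kővári–Sós–Turán: let r_1, ..., r_85 be the row sums and z = Σ r_i the total number of 1s. Each pair of columns can share at most one row with both entries 1 (else a 2×2 all-ones block appears), so Σ_i C(r_i, 2) ≤ C(150, 2) = 11175. By convexity Σ_i C(r_i, 2) ≥ 85·C(z/85, 2) = z(z − 85)/(2·85), giving z² − 85z − 85·150·149 ≤ 0 and hence z ≤ (1/2)[85 + √(7225 + 4·1899750)] = (1/2)[85 + √7606225] ≈ (1/2)(85 + 2757.9385) = 1421.4693.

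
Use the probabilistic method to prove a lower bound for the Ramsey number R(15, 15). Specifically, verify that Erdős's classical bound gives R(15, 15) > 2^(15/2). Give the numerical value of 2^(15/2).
2^(15/2) = 181.0193; so R(15, 15) > 181.0193

Colour each edge of K_n uniformly at random with red/blue. The expected number of monochromatic K_15 is C(n, 15) · 2 · 2^(−C(15,2)). If C(n, 15) · 2^(1 − C(15,2)) < 1, then with positive probability no monochromatic K_15 exists, so R(15, 15) > n. The standard estimate C(n, 15) ≤ n^15/15! shows this inequality holds whenever n ≤ 2^(15/2) (since 15! · 2^(C(15,2) − 1) > 2^(15^2/2) ≥ n^15). Hence R(15, 15) > 2^(15/2) = 181.0193.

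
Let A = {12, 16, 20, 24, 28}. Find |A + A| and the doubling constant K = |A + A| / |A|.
K = |A + A| / |A| = 9/5

Enumerate A + A = {a + b : a, b ∈ A}. With |A| = 5, there are |A|^2 = 25 ordered sum pairs; collecting distinct values, A + A = {24, 28, 32, 36, 40, 44, 48, 52, 56}, so |A + A| = 9. Thus K = 9/5. Here |A + A| = 2|A| − 1 = 9, the minimum possible — so K = 9/5 is minimal, which holds iff A is an arithmetic progression.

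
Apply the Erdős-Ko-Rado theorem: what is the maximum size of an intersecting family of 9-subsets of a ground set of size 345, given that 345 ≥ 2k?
max |F| = C(344, 8) = 4480616157184167

Erdős-Ko-Rado (1961): when n ≥ 2k, max |F| = C(n−1, k−1). The bound is attained by the star {A : i ∈ A} for any fixed i ∈ [n]. Here C(345−1, 9−1) = C(344, 8) = 4480616157184167.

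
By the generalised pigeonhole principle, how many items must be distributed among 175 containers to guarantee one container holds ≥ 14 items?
n = (14 − 1)·175 + 1 = 2276

By the generalised pigeonhole principle, to guarantee some box contains ≥ r objects we need more than (r − 1) · k objects total. Threshold: n = (r − 1) · k + 1. With r = 14 and k = 175: n = 13 · 175 + 1 = 2275 + 1 = 2276. For n = 2275 = 13 · 175, we can put exactly 13 objects in every box, avoiding 14 in any single one — so 2276 is tight.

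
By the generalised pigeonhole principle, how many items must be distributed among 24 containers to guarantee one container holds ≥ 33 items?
n = (33 − 1)·24 + 1 = 769

By the generalised pigeonhole principle, to guarantee some box contains ≥ r objects we need more than (r − 1) · k objects total. Threshold: n = (r − 1) · k + 1. With r = 33 and k = 24: n = 32 · 24 + 1 = 768 + 1 = 769. For n = 768 = 32 · 24, we can put exactly 32 objects in every box, avoiding 33 in any single one — so 769 is tight.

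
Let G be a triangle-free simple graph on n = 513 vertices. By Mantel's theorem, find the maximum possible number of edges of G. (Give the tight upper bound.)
ex(513, K_3) = ⌊513^2/4⌋ = 65792

Mantel (1907): a triangle-free graph on n vertices has at most ⌊n^2/4⌋ edges, with equality for the complete bipartite graph K_{⌊n/2⌋, ⌈n/2⌉}. For n = 513: ⌊513^2/4⌋ = ⌊263169/4⌋ = 65792. The extremal graph is K_{256, 257}, which has 256·257 = 65792 edges.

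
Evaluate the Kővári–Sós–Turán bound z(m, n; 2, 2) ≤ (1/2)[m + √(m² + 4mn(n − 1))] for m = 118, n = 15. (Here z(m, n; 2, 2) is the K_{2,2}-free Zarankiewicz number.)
z(118, 15; 2, 2) ≤ (1/2)[118 + √(118² + 4·118·15·14)] = (1/2)[118 + √113044] = 227.1101

Kővári–Sós–Turán: let r_1, ..., r_118 be the row sums and z = Σ r_i the total number of 1s. Each pair of columns can share at most one row with both entries 1 (else a 2×2 all-ones block appears), so Σ_i C(r_i, 2) ≤ C(15, 2) = 105. By convexity Σ_i C(r_i, 2) ≥ 118·C(z/118, 2) = z(z − 118)/(2·118), giving z² − 118z − 118·15·14 ≤ 0 and hence z ≤ (1/2)[118 + √(13924 + 4·24780)] = (1/2)[118 + √113044] ≈ (1/2)(118 + 336.2202) = 227.1101.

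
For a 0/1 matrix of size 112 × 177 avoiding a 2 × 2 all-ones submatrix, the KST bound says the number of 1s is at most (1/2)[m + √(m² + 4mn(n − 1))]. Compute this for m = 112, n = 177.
z(112, 177; 2, 2) ≤ (1/2)[112 + √(112² + 4·112·177·176)] = (1/2)[112 + √13968640] = 1924.7322

Kővári–Sós–Turán: let r_1, ..., r_112 be the row sums and z = Σ r_i the total number of 1s. Each pair of columns can share at most one row with both entries 1 (else a 2×2 all-ones block appears), so Σ_i C(r_i, 2) ≤ C(177, 2) = 15576. By convexity Σ_i C(r_i, 2) ≥ 112·C(z/112, 2) = z(z − 112)/(2·112), giving z² − 112z − 112·177·176 ≤ 0 and hence z ≤ (1/2)[112 + √(12544 + 4·3489024)] = (1/2)[112 + √13968640] ≈ (1/2)(112 + 3737.4644) = 1924.7322.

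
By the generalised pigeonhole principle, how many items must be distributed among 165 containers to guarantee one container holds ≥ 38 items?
n = (38 − 1)·165 + 1 = 6106

By the generalised pigeonhole principle, to guarantee some box contains ≥ r objects we need more than (r − 1) · k objects total. Threshold: n = (r − 1) · k + 1. With r = 38 and k = 165: n = 37 · 165 + 1 = 6105 + 1 = 6106. For n = 6105 = 37 · 165, we can put exactly 37 objects in every box, avoiding 38 in any single one — so 6106 is tight.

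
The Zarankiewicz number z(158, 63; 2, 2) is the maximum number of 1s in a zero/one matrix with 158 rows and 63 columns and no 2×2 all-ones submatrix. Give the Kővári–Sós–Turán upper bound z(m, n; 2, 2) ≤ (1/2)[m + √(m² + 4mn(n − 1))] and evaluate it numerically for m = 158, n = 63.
z(158, 63; 2, 2) ≤ (1/2)[158 + √(158² + 4·158·63·62)] = (1/2)[158 + √2493556] = 868.5499

Kővári–Sós–Turán: let r_1, ..., r_158 be the row sums and z = Σ r_i the total number of 1s. Each pair of columns can share at most one row with both entries 1 (else a 2×2 all-ones block appears), so Σ_i C(r_i, 2) ≤ C(63, 2) = 1953. By convexity Σ_i C(r_i, 2) ≥ 158·C(z/158, 2) = z(z − 158)/(2·158), giving z² − 158z − 158·63·62 ≤ 0 and hence z ≤ (1/2)[158 + √(24964 + 4·617148)] = (1/2)[158 + √2493556] ≈ (1/2)(158 + 1579.0997) = 868.5499.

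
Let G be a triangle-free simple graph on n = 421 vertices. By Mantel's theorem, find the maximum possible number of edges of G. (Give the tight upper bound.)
ex(421, K_3) = ⌊421^2/4⌋ = 44310

Mantel (1907): a triangle-free graph on n vertices has at most ⌊n^2/4⌋ edges, with equality for the complete bipartite graph K_{⌊n/2⌋, ⌈n/2⌉}. For n = 421: ⌊421^2/4⌋ = ⌊177241/4⌋ = 44310. The extremal graph is K_{210, 211}, which has 210·211 = 44310 edges.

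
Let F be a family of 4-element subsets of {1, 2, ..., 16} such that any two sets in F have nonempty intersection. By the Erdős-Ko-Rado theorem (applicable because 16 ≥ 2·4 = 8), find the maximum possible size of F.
max |F| = C(15, 3) = 455

Erdős-Ko-Rado (1961): when n ≥ 2k, max |F| = C(n−1, k−1). The bound is attained by the star {A : i ∈ A} for any fixed i ∈ [n]. Here C(16−1, 4−1) = C(15, 3) = 455.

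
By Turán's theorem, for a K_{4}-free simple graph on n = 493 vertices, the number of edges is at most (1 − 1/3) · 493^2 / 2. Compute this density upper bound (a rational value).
Turán density bound = (2/3) · 493^2/2 = 243049/3 ≈ 81016.3333

Turán's theorem: ex(n, K_{r+1}) is achieved by the complete r-partite Turán graph T(n, r) with parts as balanced as possible, and is at most (1 − 1/r) · n^2/2. For r = 3, n = 493: the density bound is (2/3) · 243049/2 = 243049/3 ≈ 81016.3333. The integer-valued extremum is e(T(493, 3)) = 81016, which is strictly less than the density bound 243049/3 since 3 ∤ 493 (the parts of T(493, 3) cannot all be equal).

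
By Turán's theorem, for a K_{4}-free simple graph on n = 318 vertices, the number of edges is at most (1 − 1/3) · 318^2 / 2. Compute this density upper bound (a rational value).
Turán density bound = (2/3) · 318^2/2 = 33708

Turán's theorem: ex(n, K_{r+1}) is achieved by the complete r-partite Turán graph T(n, r) with parts as balanced as possible, and is at most (1 − 1/r) · n^2/2. For r = 3, n = 318: the density bound is (2/3) · 101124/2 = 33708. Since 3 ∣ 318, the Turán graph T(318, 3) has parts of equal size 106, and its edge count e(T(318, 3)) = 33708 attains the density bound exactly.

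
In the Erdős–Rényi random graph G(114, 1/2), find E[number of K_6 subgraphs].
E[# K_6] = C(114, 6) · (1/2)^C(6, 2) = 2666926108 / 2^15 = 666731527/8192 ≈ 81388.125854

For each 6-subset S of vertices (there are C(114, 6) = 2666926108 such S), let X_S = 1 if S induces a K_6 (all C(6, 2) = 15 edges present). Then P(X_S = 1) = (1/2)^15 = 1/32768. By linearity of expectation, E[# K_6] = C(114, 6) · (1/2)^15 = 2666926108 / 32768 = 666731527/8192 ≈ 81388.125854.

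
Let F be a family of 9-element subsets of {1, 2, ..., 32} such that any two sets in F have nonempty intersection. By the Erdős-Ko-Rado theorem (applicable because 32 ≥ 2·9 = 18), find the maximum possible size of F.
max |F| = C(31, 8) = 7888725

The Erdős-Ko-Rado theorem states: for n ≥ 2k, an intersecting family of k-subsets of an n-element set has size at most C(n − 1, k − 1), with equality for 'star' families {A ⊆ [n] : |A| = k, i ∈ A} (fix an element i). For n = 32, k = 9: C(31, 8) = 7888725.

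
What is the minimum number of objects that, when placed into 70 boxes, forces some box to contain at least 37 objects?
n = (37 − 1)·70 + 1 = 2521

By the generalised pigeonhole principle, to guarantee some box contains ≥ r objects we need more than (r − 1) · k objects total. Threshold: n = (r − 1) · k + 1. With r = 37 and k = 70: n = 36 · 70 + 1 = 2520 + 1 = 2521. For n = 2520 = 36 · 70, we can put exactly 36 objects in every box, avoiding 37 in any single one — so 2521 is tight.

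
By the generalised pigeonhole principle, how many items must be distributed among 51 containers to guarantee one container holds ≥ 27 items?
n = (27 − 1)·51 + 1 = 1327

By the generalised pigeonhole principle, to guarantee some box contains ≥ r objects we need more than (r − 1) · k objects total. Threshold: n = (r − 1) · k + 1. With r = 27 and k = 51: n = 26 · 51 + 1 = 1326 + 1 = 1327. For n = 1326 = 26 · 51, we can put exactly 26 objects in every box, avoiding 27 in any single one — so 1327 is tight.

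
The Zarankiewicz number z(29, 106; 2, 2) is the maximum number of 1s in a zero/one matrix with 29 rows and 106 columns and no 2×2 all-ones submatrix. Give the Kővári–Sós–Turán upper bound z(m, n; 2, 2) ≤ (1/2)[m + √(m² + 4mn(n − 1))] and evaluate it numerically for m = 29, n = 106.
z(29, 106; 2, 2) ≤ (1/2)[29 + √(29² + 4·29·106·105)] = (1/2)[29 + √1291921] = 582.8135

Kővári–Sós–Turán: let r_1, ..., r_29 be the row sums and z = Σ r_i the total number of 1s. Each pair of columns can share at most one row with both entries 1 (else a 2×2 all-ones block appears), so Σ_i C(r_i, 2) ≤ C(106, 2) = 5565. By convexity Σ_i C(r_i, 2) ≥ 29·C(z/29, 2) = z(z − 29)/(2·29), giving z² − 29z − 29·106·105 ≤ 0 and hence z ≤ (1/2)[29 + √(841 + 4·322770)] = (1/2)[29 + √1291921] ≈ (1/2)(29 + 1136.627) = 582.8135.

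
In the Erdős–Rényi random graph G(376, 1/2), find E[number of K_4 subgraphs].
E[# K_4] = C(376, 4) · (1/2)^C(4, 2) = 819574250 / 2^6 = 409787125/32 = 12805847.65625

For each 4-subset S of vertices (there are C(376, 4) = 819574250 such S), let X_S = 1 if S induces a K_4 (all C(4, 2) = 6 edges present). Then P(X_S = 1) = (1/2)^6 = 1/64. By linearity of expectation, E[# K_4] = C(376, 4) · (1/2)^6 = 819574250 / 64 = 409787125/32 = 12805847.65625.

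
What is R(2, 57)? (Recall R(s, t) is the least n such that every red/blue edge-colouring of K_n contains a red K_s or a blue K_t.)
R(2, 57) = 57

R(2, k) = k for all k ≥ 2: in a 2-colouring of K_k, either some edge is red (a red K_2) or all edges are blue (a blue K_k). And K_{56} coloured all-blue has no blue K_57, so R(2, 57) > 56. Hence R(2, 57) = 57.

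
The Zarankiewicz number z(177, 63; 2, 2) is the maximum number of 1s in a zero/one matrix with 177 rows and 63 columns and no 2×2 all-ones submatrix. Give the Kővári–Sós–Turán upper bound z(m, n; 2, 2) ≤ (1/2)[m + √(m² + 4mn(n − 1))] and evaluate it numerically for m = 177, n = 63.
z(177, 63; 2, 2) ≤ (1/2)[177 + √(177² + 4·177·63·62)] = (1/2)[177 + √2796777] = 924.6784

Kővári–Sós–Turán: let r_1, ..., r_177 be the row sums and z = Σ r_i the total number of 1s. Each pair of columns can share at most one row with both entries 1 (else a 2×2 all-ones block appears), so Σ_i C(r_i, 2) ≤ C(63, 2) = 1953. By convexity Σ_i C(r_i, 2) ≥ 177·C(z/177, 2) = z(z − 177)/(2·177), giving z² − 177z − 177·63·62 ≤ 0 and hence z ≤ (1/2)[177 + √(31329 + 4·691362)] = (1/2)[177 + √2796777] ≈ (1/2)(177 + 1672.3567) = 924.6784.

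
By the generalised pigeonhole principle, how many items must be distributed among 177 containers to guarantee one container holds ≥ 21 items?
n = (21 − 1)·177 + 1 = 3541

By the generalised pigeonhole principle, to guarantee some box contains ≥ r objects we need more than (r − 1) · k objects total. Threshold: n = (r − 1) · k + 1. With r = 21 and k = 177: n = 20 · 177 + 1 = 3540 + 1 = 3541. For n = 3540 = 20 · 177, we can put exactly 20 objects in every box, avoiding 21 in any single one — so 3541 is tight.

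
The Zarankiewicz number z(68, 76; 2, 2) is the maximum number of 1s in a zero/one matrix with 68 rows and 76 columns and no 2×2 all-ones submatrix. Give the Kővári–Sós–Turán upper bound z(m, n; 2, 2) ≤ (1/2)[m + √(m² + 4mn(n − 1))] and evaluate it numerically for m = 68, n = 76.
z(68, 76; 2, 2) ≤ (1/2)[68 + √(68² + 4·68·76·75)] = (1/2)[68 + √1555024] = 657.503

Kővári–Sós–Turán: let r_1, ..., r_68 be the row sums and z = Σ r_i the total number of 1s. Each pair of columns can share at most one row with both entries 1 (else a 2×2 all-ones block appears), so Σ_i C(r_i, 2) ≤ C(76, 2) = 2850. By convexity Σ_i C(r_i, 2) ≥ 68·C(z/68, 2) = z(z − 68)/(2·68), giving z² − 68z − 68·76·75 ≤ 0 and hence z ≤ (1/2)[68 + √(4624 + 4·387600)] = (1/2)[68 + √1555024] ≈ (1/2)(68 + 1247.006) = 657.503.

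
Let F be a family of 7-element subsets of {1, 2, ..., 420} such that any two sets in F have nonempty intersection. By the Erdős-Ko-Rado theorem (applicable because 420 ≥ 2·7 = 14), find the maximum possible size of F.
max |F| = C(419, 6) = 7249960355352

The Erdős-Ko-Rado theorem states: for n ≥ 2k, an intersecting family of k-subsets of an n-element set has size at most C(n − 1, k − 1), with equality for 'star' families {A ⊆ [n] : |A| = k, i ∈ A} (fix an element i). For n = 420, k = 7: C(419, 6) = 7249960355352.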